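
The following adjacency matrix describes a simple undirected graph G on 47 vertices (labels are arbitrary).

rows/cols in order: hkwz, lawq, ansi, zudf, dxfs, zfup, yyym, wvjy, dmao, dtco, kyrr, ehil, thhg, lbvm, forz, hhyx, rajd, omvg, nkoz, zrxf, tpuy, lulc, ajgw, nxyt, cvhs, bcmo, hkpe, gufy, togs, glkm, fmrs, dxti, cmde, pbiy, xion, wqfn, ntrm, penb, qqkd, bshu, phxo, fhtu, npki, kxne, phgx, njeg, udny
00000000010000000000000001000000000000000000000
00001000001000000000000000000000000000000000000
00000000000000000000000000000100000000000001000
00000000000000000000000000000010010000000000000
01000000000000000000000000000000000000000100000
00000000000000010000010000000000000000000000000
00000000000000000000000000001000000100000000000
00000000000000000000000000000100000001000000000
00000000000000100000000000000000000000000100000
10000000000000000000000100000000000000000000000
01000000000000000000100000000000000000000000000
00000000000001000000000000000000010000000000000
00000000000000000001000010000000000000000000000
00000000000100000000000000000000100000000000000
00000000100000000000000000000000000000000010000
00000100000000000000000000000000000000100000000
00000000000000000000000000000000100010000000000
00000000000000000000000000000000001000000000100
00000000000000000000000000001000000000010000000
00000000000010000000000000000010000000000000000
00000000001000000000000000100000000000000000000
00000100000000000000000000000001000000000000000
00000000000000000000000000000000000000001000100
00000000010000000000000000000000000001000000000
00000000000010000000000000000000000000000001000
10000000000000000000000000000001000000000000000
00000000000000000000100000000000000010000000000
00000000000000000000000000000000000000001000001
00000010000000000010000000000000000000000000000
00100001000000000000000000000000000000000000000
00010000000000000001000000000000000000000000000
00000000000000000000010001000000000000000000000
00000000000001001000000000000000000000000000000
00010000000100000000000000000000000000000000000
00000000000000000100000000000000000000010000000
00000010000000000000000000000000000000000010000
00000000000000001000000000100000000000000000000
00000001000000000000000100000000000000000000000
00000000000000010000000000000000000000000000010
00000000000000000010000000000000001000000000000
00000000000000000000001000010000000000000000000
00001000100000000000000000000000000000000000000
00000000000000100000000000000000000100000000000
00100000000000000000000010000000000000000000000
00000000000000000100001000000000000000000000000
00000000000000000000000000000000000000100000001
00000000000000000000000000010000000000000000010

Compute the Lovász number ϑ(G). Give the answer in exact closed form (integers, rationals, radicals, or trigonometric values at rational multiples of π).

N(qqkd) = {hhyx, njeg}, |N(qqkd)| = 2.
Vertex dmao has 2 neighbors: forz, fhtu.
N(cvhs) = {thhg, kxne}, |N(cvhs)| = 2.
deg(dxti) = 2; N(dxti) = {lulc, bcmo}.
47-vertex 2-regular graph: the odd cycle C_{47}.
spec(A) ≈ [2.0, 1.98215, 1.92894, 1.8413, 1.7208, 1.5696, 1.39038, 1.18636, 0.96116, 0.71882, 0.46364, 0.20019, -0.06683, -0.33266, -0.59255, -0.84187, -1.07616, -1.29126, -1.4833, -1.64888, -1.78504, -1.88934, -1.95992, -1.99553] (distinct, 5 d.p.).
With N=47: ϑ(G) = 47·(-(-1)*2*cos(pi/47))/(2−(-2*cos(pi/47))) = 47*cos(pi/47)/(cos(pi/47) + 1).
≈ 23.47373149 (to 8 d.p.).
Check 23 ≤ 47*cos(pi/47)/(cos(pi/47) + 1) ≤ 24: both strict.

47*cos(pi/47)/(cos(pi/47) + 1)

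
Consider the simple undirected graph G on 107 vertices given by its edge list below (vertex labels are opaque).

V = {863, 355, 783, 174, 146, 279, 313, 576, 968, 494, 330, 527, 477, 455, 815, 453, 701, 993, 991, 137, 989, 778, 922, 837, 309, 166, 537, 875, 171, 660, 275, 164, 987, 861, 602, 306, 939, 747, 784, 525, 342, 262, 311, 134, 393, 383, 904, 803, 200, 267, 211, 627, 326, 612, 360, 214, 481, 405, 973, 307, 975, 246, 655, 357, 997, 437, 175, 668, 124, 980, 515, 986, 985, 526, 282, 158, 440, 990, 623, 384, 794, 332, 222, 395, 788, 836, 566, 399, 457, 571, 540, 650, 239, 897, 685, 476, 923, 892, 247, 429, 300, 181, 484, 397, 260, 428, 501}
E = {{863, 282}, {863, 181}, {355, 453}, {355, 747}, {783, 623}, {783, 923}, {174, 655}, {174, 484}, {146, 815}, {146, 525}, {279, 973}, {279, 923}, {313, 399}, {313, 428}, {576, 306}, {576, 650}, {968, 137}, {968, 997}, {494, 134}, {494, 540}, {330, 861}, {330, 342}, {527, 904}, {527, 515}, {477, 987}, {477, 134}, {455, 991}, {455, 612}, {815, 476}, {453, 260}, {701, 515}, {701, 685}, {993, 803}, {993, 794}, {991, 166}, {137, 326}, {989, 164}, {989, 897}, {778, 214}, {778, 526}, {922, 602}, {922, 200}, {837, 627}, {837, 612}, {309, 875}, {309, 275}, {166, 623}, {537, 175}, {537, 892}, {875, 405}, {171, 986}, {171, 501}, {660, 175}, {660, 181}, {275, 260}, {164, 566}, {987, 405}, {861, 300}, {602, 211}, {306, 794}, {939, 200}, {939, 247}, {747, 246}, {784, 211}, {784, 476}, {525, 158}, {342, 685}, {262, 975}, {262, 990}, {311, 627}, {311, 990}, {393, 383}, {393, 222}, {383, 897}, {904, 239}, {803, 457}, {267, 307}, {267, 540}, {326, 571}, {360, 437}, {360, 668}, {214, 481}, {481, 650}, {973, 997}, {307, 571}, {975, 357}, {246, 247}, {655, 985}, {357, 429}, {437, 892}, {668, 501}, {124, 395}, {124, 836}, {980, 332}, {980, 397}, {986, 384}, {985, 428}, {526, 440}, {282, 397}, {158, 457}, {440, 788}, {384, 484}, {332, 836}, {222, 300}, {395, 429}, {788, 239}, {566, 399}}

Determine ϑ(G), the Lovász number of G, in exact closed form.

Vertex 267 has 2 neighbors: 307, 540.
N(399) = {313, 566}, |N(399)| = 2.
N(892) = {537, 437}, |N(892)| = 2.
Vertex 355 has 2 neighbors: 453, 747.
2-regular, N=107; connected 2-regular on 107 ⇒ C_{107}.
A has 54 distinct eigenvalues ≈ [2.0, 1.997, 1.986, 1.969, 1.945, 1.914, 1.877, 1.833, 1.783, 1.727, 1.665, 1.597, 1.524, 1.445, 1.361, 1.273, 1.18, 1.084, 0.983, 0.879, 0.772, 0.663, 0.551, 0.437, 0.322, 0.205, 0.088, -0.029, -0.147, -0.263, -0.379, -0.494, -0.607, -0.718, -0.826, -0.931, -1.034, -1.132, -1.227, -1.318, -1.404, -1.485, -1.561, -1.632, -1.697, -1.756, -1.809, -1.856, -1.897, -1.931, -1.958, -1.978, -1.992, -1.999].
ϑ = −N·λ_min/(λ_max−λ_min) = −107·(-2*cos(pi/107))/(2−(-2*cos(pi/107))) = 107*cos(pi/107)/(cos(pi/107) + 1).
= 53.48847… (decimal).
α=53, χ(Ḡ)=54; ϑ=107*cos(pi/107)/(cos(pi/107) + 1) lies between (both strict).

107*cos(pi/107)/(cos(pi/107) + 1)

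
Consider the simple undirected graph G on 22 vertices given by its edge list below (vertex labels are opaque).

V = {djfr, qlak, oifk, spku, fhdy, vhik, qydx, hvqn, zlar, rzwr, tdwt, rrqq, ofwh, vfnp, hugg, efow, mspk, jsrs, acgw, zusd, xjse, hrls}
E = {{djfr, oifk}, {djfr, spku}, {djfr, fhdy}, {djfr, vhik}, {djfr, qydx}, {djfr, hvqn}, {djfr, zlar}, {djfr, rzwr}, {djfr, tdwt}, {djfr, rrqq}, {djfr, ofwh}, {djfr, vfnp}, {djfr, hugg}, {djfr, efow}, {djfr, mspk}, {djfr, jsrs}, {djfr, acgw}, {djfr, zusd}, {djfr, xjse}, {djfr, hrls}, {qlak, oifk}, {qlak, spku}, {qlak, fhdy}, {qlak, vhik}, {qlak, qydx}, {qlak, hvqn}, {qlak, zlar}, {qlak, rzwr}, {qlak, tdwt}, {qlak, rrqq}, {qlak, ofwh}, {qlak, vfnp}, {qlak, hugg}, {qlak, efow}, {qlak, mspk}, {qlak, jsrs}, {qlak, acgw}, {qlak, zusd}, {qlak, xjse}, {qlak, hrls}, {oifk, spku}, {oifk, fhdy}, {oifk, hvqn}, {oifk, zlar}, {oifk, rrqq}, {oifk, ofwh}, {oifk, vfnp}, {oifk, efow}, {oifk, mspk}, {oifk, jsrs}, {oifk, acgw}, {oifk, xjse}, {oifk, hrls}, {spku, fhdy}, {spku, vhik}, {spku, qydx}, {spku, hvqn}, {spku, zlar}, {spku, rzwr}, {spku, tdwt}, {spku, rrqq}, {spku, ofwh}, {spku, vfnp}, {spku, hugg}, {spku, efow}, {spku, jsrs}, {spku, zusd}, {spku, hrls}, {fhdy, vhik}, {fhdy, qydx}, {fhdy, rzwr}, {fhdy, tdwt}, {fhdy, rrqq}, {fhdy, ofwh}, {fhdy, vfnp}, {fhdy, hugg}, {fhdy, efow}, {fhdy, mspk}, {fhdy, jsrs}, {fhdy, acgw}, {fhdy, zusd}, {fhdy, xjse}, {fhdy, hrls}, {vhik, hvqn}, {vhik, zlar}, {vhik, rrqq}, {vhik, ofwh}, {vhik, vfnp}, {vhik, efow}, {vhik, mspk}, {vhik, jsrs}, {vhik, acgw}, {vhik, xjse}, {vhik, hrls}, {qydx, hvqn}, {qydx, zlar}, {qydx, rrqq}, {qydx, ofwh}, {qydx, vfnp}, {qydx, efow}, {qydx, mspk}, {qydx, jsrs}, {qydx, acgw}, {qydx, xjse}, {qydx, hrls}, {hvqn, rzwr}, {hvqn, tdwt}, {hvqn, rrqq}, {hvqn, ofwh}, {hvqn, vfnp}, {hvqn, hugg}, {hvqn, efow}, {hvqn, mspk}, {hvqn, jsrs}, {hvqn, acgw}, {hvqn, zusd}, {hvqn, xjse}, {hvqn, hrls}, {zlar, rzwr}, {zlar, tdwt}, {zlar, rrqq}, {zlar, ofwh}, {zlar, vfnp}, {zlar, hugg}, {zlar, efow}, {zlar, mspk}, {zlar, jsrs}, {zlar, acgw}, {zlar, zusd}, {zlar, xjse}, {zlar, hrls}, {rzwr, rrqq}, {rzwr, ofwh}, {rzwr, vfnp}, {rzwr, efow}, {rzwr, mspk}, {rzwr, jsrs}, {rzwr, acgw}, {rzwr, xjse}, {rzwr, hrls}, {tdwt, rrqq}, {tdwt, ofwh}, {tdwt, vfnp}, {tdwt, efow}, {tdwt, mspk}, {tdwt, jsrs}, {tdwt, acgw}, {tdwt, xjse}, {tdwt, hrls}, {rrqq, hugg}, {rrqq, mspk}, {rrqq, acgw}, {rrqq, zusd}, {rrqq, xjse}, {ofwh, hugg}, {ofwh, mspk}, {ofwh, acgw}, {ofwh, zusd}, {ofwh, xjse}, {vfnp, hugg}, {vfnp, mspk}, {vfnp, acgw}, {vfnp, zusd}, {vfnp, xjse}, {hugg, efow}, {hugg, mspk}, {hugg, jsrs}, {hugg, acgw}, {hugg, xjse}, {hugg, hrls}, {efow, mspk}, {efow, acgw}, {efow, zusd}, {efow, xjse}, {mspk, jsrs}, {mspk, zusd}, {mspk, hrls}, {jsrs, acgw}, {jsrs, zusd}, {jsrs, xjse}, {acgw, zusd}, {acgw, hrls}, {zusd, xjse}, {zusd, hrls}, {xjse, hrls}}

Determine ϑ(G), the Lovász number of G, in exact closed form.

7

Vertex zlar has 19 neighbors: djfr, qlak, oifk, spku, vhik, qydx, rzwr, tdwt, rrqq, ofwh, vfnp, hugg, efow, mspk, jsrs, acgw, zusd, xjse, hrls.
Vertex vhik has 15 neighbors: djfr, qlak, spku, fhdy, hvqn, zlar, rrqq, ofwh, vfnp, efow, mspk, jsrs, acgw, xjse, hrls.
deg(hugg) = 15; N(hugg) = {djfr, qlak, spku, fhdy, hvqn, zlar, rrqq, ofwh, vfnp, efow, mspk, jsrs, acgw, xjse, hrls}.
deg(fhdy) = 19; N(fhdy) = {djfr, qlak, oifk, spku, vhik, qydx, rzwr, tdwt, rrqq, ofwh, vfnp, hugg, efow, mspk, jsrs, acgw, zusd, xjse, hrls}.
G = K_{7,6,4,3,2}: α = 7 = χ(Ḡ), so ϑ = 7.
= 7.0000… (decimal).
Check 7 ≤ 7 ≤ 7: collapsed.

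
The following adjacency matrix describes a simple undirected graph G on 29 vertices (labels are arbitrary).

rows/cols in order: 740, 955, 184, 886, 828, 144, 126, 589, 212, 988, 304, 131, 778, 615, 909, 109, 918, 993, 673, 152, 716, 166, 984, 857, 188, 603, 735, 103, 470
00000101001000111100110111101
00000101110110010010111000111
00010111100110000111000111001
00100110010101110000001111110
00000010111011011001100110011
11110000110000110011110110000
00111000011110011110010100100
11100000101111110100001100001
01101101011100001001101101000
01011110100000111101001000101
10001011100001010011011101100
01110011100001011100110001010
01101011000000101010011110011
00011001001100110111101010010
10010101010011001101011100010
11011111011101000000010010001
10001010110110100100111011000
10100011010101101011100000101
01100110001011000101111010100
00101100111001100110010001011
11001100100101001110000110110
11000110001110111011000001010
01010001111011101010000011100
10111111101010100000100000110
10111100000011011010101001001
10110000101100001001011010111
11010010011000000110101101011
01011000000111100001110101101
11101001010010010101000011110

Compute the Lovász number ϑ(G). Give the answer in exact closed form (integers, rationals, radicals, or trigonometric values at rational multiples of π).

N(778) = {955, 184, 828, 126, 589, 909, 918, 673, 166, 984, 857, 188, 103, 470}, |N(778)| = 14.
N(857) = {740, 184, 886, 828, 144, 126, 589, 212, 304, 778, 909, 716, 735, 103}, |N(857)| = 14.
N(673) = {955, 184, 144, 126, 304, 778, 615, 993, 152, 716, 166, 984, 188, 735}, |N(673)| = 14.
deg(984) = 14; N(984) = {955, 886, 589, 212, 988, 304, 778, 615, 909, 918, 673, 188, 603, 735}.
Every vertex has degree 14 (N=29); Paley(29): SR with (k,λ,μ)=(14,6,7).
A has 3 distinct eigenvalues ≈ [14.0, 2.1926, -3.1926].
−29·(-sqrt(29)/2 - 1/2) / ((14)−(-sqrt(29)/2 - 1/2)) = sqrt(29) = ϑ(G).
Numerically 5.385164807.

sqrt(29)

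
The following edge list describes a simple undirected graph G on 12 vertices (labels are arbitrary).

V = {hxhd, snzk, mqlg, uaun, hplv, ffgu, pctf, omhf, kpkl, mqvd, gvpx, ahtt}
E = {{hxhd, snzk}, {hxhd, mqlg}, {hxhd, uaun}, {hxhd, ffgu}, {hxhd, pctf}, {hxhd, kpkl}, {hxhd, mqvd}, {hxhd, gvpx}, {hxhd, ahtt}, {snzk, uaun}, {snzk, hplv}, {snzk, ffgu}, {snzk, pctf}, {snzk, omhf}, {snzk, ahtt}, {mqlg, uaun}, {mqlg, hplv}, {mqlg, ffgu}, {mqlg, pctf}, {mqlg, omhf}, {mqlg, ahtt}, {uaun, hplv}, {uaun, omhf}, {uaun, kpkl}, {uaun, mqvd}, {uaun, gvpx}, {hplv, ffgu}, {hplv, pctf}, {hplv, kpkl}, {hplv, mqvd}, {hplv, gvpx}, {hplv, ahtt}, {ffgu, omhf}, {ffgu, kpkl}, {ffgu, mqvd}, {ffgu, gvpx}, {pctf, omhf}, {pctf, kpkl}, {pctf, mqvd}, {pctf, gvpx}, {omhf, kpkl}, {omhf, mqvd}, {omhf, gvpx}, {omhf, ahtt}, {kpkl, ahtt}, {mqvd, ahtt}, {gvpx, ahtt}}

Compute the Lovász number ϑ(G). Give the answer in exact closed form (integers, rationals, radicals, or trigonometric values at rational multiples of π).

5

N(kpkl) = {hxhd, uaun, hplv, ffgu, pctf, omhf, ahtt}, |N(kpkl)| = 7.
N(mqlg) = {hxhd, uaun, hplv, ffgu, pctf, omhf, ahtt}, |N(mqlg)| = 7.
deg(gvpx) = 7; N(gvpx) = {hxhd, uaun, hplv, ffgu, pctf, omhf, ahtt}.
N(hplv) = {snzk, mqlg, uaun, ffgu, pctf, kpkl, mqvd, gvpx, ahtt}, |N(hplv)| = 9.
Complete 3-partite, parts [5, 4, 3]: perfect, ϑ = α = 5.
= 5.0000000… (decimal).
5 ≤ 5 ≤ 5: collapsed.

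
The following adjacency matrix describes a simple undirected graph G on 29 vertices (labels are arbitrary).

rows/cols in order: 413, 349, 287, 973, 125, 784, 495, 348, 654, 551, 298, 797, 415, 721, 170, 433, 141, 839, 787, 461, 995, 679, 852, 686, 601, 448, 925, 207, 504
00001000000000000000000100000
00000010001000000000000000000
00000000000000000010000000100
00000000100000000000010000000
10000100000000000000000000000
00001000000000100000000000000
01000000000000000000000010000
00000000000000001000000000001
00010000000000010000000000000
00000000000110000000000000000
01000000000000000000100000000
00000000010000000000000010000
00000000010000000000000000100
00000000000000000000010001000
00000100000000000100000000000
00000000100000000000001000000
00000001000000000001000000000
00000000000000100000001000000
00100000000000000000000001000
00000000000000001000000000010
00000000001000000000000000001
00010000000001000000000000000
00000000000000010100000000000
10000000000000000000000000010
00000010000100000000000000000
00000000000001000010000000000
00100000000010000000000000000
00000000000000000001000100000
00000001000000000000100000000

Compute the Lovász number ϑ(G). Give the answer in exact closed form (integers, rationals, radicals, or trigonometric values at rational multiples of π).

N(349) = {495, 298}, |N(349)| = 2.
Vertex 995 has 2 neighbors: 298, 504.
N(601) = {495, 797}, |N(601)| = 2.
Vertex 413 has 2 neighbors: 125, 686.
G on 29 vertices is 2-regular; a single 29-cycle (edge-transitive).
A has 15 distinct eigenvalues ≈ [2.0, 1.9532, 1.8152, 1.5922, 1.2948, 0.9368, 0.5351, 0.1083, -0.3236, -0.7403, -1.1224, -1.452, -1.7137, -1.8953, -1.9883].
λ_max=2, λ_min=-2*cos(pi/29); ϑ = −29·λ_min/(λ_max−λ_min) = 29*cos(pi/29)/(cos(pi/29) + 1).
ϑ(G) ≈ 14.45738.
14 ≤ 29*cos(pi/29)/(cos(pi/29) + 1) ≤ 15: both strict.

29*cos(pi/29)/(cos(pi/29) + 1)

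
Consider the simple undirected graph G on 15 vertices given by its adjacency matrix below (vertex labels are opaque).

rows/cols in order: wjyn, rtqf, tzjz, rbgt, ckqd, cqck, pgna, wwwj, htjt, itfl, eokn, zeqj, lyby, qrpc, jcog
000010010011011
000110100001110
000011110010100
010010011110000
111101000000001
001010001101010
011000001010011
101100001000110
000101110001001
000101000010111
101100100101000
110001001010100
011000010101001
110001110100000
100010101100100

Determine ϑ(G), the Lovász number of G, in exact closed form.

5

deg(qrpc) = 6; N(qrpc) = {wjyn, rtqf, cqck, pgna, wwwj, itfl}.
Vertex htjt has 6 neighbors: rbgt, cqck, pgna, wwwj, zeqj, jcog.
deg(jcog) = 6; N(jcog) = {wjyn, ckqd, pgna, htjt, itfl, lyby}.
N(wwwj) = {wjyn, tzjz, rbgt, htjt, lyby, qrpc}, |N(wwwj)| = 6.
G on 15 vertices is 6-regular; this is K(6,2), the Kneser graph.
Distinct eigenvalues (to 4 d.p.): [6.0, 1.0, -3.0].
With N=15: ϑ(G) = 15·(-1*(-3))/(6−(-3)) = 5.
ϑ(G) ≈ 5.0000000.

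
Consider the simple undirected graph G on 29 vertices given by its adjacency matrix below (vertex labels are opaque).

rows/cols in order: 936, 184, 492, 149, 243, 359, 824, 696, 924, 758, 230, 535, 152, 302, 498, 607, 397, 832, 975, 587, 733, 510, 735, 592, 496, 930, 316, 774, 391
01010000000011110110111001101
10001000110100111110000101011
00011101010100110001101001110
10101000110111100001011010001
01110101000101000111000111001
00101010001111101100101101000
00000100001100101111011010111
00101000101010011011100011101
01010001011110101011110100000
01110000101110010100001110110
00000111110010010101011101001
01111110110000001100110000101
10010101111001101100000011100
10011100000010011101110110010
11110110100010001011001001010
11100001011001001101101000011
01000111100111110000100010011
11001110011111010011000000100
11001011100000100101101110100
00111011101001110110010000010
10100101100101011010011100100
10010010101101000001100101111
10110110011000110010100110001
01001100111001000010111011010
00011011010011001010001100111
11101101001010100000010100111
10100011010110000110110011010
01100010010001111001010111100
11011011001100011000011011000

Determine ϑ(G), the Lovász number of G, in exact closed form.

N(733) = {936, 492, 359, 696, 924, 535, 302, 607, 397, 975, 510, 735, 592, 316}, |N(733)| = 14.
deg(498) = 14; N(498) = {936, 184, 492, 149, 359, 824, 924, 152, 397, 975, 587, 735, 930, 774}.
Vertex 230 has 14 neighbors: 359, 824, 696, 924, 758, 152, 607, 832, 587, 510, 735, 592, 930, 391.
Vertex 397 has 14 neighbors: 184, 359, 824, 696, 924, 535, 152, 302, 498, 607, 733, 496, 774, 391.
Regular of degree 14 on 29 vertices: Paley(29): SR with (k,λ,μ)=(14,6,7).
The 3 distinct eigenvalues: [14.0, 2.192582, -3.192582].
ϑ = −N·λ_min/(λ_max−λ_min) = −29·(-sqrt(29)/2 - 1/2)/(14−(-sqrt(29)/2 - 1/2)) = sqrt(29).
= 5.38516… (decimal).

sqrt(29)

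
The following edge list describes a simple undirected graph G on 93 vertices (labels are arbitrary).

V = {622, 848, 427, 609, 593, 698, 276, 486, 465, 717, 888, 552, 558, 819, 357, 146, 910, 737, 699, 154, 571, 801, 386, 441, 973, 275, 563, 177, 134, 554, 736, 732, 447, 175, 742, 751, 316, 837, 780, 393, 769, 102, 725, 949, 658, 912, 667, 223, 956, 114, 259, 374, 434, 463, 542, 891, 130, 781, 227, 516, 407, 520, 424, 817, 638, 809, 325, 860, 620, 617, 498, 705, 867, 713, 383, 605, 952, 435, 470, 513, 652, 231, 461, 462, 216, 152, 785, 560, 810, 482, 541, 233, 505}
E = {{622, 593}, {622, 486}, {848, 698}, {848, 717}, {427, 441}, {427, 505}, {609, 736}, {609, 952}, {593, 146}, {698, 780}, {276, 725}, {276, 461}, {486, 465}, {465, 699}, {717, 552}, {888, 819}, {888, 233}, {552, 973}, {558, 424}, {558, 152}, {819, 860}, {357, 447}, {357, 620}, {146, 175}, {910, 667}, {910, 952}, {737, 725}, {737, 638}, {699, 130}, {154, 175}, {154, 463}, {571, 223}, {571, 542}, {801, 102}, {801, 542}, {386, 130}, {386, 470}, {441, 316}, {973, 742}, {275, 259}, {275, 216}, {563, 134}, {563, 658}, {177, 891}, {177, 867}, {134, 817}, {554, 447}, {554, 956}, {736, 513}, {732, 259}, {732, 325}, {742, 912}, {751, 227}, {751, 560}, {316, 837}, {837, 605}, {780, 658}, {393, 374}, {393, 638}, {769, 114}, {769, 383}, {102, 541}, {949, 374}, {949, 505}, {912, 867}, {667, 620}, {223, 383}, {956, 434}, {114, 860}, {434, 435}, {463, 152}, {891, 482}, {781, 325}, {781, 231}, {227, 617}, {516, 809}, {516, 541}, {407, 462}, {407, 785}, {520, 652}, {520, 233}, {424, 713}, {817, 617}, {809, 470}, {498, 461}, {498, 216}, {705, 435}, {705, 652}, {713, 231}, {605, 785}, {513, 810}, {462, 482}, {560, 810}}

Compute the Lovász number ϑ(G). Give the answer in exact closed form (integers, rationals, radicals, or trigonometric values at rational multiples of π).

93*cos(pi/93)/(cos(pi/93) + 1)

deg(848) = 2; N(848) = {698, 717}.
N(462) = {407, 482}, |N(462)| = 2.
Vertex 699 has 2 neighbors: 465, 130.
deg(732) = 2; N(732) = {259, 325}.
G on 93 vertices is 2-regular; the odd cycle C_{93}.
A has 47 distinct eigenvalues ≈ [2.0, 1.995, 1.982, 1.959, 1.927, 1.887, 1.838, 1.78, 1.715, 1.642, 1.561, 1.473, 1.378, 1.277, 1.17, 1.058, 0.941, 0.82, 0.695, 0.566, 0.436, 0.303, 0.169, 0.034, -0.101, -0.236, -0.369, -0.501, -0.631, -0.758, -0.881, -1.0, -1.115, -1.224, -1.328, -1.426, -1.518, -1.602, -1.679, -1.749, -1.81, -1.864, -1.908, -1.944, -1.972, -1.99, -1.999].
ϑ = −N·λ_min/(λ_max−λ_min) = −93·(-2*cos(pi/93))/(2−(-2*cos(pi/93))) = 93*cos(pi/93)/(cos(pi/93) + 1).
≈ 46.486732 (to 6 d.p.).
46 ≤ 93*cos(pi/93)/(cos(pi/93) + 1) ≤ 47: both strict.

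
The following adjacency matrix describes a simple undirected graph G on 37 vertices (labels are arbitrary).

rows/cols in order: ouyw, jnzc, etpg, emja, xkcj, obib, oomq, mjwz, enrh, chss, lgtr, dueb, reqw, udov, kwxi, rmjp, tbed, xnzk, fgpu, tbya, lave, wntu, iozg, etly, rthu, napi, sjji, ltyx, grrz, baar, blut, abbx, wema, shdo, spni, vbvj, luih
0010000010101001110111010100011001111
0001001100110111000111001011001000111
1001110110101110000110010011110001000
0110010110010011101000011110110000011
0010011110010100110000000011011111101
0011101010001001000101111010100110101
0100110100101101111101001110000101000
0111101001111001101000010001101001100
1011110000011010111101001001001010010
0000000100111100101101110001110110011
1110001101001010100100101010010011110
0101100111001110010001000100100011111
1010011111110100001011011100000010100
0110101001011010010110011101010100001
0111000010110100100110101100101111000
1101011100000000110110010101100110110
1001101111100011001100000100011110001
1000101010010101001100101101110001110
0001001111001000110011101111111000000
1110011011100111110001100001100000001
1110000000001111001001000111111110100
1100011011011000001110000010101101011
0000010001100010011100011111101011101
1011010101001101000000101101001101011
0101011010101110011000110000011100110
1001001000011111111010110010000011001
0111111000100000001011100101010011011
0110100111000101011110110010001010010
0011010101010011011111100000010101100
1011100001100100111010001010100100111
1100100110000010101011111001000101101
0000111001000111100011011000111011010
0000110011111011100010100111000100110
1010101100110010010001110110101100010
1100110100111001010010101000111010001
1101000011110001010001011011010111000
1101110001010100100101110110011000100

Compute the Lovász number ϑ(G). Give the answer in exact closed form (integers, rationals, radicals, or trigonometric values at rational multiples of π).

sqrt(37)

Vertex sjji has 18 neighbors: jnzc, etpg, emja, xkcj, obib, oomq, lgtr, fgpu, lave, wntu, iozg, napi, ltyx, baar, wema, shdo, vbvj, luih.
deg(vbvj) = 18; N(vbvj) = {ouyw, jnzc, emja, enrh, chss, lgtr, dueb, rmjp, xnzk, wntu, etly, rthu, sjji, ltyx, baar, abbx, wema, shdo}.
N(iozg) = {obib, chss, lgtr, kwxi, xnzk, fgpu, tbya, etly, rthu, napi, sjji, ltyx, grrz, blut, wema, shdo, spni, luih}, |N(iozg)| = 18.
Vertex etly has 18 neighbors: ouyw, etpg, emja, obib, mjwz, chss, reqw, udov, rmjp, iozg, rthu, napi, ltyx, blut, abbx, shdo, vbvj, luih.
Regular of degree 18 on 37 vertices: Paley(37): SR with (k,λ,μ)=(18,8,9).
spec(A) ≈ [18.0, 2.54138, -3.54138] (distinct, 5 d.p.).
λ_max=18, λ_min=-sqrt(37)/2 - 1/2; ϑ = −37·λ_min/(λ_max−λ_min) = sqrt(37).
≈ 6.082762530 (to 9 d.p.).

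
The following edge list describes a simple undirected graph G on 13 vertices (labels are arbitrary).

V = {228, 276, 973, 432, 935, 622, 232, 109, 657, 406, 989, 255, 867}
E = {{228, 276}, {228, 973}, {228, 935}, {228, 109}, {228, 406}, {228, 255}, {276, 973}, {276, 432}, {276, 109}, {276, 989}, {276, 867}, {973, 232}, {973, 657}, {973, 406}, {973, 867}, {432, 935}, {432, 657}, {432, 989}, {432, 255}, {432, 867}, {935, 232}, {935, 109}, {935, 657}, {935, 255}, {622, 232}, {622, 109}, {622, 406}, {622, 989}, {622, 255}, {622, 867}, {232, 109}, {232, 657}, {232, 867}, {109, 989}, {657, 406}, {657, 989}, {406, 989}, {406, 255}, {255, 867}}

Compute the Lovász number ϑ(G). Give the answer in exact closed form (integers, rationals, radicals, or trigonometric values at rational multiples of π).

N(276) = {228, 973, 432, 109, 989, 867}, |N(276)| = 6.
Vertex 935 has 6 neighbors: 228, 432, 232, 109, 657, 255.
deg(867) = 6; N(867) = {276, 973, 432, 622, 232, 255}.
Vertex 232 has 6 neighbors: 973, 935, 622, 109, 657, 867.
6-regular, N=13; Paley(13): SR with (k,λ,μ)=(6,2,3).
Distinct eigenvalues (to 3 d.p.): [6.0, 1.303, -2.303].
−13·(-sqrt(13)/2 - 1/2) / ((6)−(-sqrt(13)/2 - 1/2)) = sqrt(13) = ϑ(G).
≈ 3.60555128 (to 8 d.p.).

sqrt(13)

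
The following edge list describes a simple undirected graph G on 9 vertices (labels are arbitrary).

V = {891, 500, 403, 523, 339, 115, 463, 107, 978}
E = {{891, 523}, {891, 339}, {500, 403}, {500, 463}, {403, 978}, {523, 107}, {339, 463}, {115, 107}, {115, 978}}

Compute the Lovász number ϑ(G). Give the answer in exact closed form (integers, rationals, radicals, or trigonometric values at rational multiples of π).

N(403) = {500, 978}, |N(403)| = 2.
deg(115) = 2; N(115) = {107, 978}.
Vertex 523 has 2 neighbors: 891, 107.
Vertex 463 has 2 neighbors: 500, 339.
Regular of degree 2 on 9 vertices: the odd cycle C_{9}.
spec(A) ≈ [2.0, 1.5321, 0.3473, -1.0, -1.8794] (distinct, 4 d.p.).
With N=9: ϑ(G) = 9·(-(-1)*2*cos(pi/9))/(2−(-2*cos(pi/9))) = 9*cos(pi/9)/(cos(pi/9) + 1).
= 4.3600896… (decimal).
Lovász sandwich 4 ≤ 9*cos(pi/9)/(cos(pi/9) + 1) ≤ 5: both strict.

9*cos(pi/9)/(cos(pi/9) + 1)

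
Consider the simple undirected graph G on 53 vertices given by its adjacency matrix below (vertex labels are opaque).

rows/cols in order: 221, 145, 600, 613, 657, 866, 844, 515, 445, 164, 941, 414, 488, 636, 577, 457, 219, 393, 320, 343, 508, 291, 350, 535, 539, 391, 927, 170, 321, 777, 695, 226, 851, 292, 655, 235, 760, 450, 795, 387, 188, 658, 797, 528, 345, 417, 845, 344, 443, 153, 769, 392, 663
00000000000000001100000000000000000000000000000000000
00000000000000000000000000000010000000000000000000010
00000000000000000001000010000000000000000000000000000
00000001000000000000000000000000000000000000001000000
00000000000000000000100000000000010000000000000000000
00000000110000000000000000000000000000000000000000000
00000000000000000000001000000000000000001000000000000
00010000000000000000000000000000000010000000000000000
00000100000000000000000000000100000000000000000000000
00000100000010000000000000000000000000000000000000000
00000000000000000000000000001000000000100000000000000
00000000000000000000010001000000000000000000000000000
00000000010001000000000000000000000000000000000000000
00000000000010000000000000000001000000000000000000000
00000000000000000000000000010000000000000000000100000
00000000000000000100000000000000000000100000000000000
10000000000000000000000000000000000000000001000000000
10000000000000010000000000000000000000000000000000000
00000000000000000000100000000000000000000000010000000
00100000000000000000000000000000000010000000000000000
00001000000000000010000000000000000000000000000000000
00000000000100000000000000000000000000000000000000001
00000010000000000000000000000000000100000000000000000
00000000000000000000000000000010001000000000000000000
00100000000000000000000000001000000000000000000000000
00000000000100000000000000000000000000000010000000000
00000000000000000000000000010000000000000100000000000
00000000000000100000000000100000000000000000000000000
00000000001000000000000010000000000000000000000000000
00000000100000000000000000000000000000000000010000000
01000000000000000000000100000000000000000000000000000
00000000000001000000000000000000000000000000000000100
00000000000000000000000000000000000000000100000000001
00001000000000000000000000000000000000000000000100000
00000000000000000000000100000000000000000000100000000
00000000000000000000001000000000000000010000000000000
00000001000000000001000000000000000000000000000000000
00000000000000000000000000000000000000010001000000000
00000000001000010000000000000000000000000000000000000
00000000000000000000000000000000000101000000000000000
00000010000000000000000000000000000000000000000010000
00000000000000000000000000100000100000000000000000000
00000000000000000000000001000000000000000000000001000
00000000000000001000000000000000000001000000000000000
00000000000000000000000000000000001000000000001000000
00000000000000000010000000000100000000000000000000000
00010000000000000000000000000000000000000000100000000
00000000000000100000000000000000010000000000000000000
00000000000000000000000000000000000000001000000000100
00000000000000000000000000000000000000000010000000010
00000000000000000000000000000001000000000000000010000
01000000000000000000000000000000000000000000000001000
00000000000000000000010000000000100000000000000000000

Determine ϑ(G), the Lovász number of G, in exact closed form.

53*cos(pi/53)/(cos(pi/53) + 1)

Vertex 291 has 2 neighbors: 414, 663.
Vertex 235 has 2 neighbors: 350, 387.
Vertex 320 has 2 neighbors: 508, 417.
Vertex 387 has 2 neighbors: 235, 450.
53-vertex 2-regular graph: a single 53-cycle (edge-transitive).
spec(A) ≈ [2.0, 1.986, 1.944, 1.8748, 1.7793, 1.6588, 1.515, 1.35, 1.166, 0.9656, 0.7517, 0.5272, 0.2953, 0.0593, -0.1776, -0.412, -0.6405, -0.8601, -1.0676, -1.2602, -1.435, -1.5897, -1.7221, -1.8303, -1.9128, -1.9685, -1.9965] (distinct, 4 d.p.).
Lovász: ϑ = −53(-2*cos(pi/53))/(2+-(-1)*2*cos(pi/53)) = 53*cos(pi/53)/(cos(pi/53) + 1).
ϑ(G) ≈ 26.4767090.
Check 26 ≤ 53*cos(pi/53)/(cos(pi/53) + 1) ≤ 27: both strict.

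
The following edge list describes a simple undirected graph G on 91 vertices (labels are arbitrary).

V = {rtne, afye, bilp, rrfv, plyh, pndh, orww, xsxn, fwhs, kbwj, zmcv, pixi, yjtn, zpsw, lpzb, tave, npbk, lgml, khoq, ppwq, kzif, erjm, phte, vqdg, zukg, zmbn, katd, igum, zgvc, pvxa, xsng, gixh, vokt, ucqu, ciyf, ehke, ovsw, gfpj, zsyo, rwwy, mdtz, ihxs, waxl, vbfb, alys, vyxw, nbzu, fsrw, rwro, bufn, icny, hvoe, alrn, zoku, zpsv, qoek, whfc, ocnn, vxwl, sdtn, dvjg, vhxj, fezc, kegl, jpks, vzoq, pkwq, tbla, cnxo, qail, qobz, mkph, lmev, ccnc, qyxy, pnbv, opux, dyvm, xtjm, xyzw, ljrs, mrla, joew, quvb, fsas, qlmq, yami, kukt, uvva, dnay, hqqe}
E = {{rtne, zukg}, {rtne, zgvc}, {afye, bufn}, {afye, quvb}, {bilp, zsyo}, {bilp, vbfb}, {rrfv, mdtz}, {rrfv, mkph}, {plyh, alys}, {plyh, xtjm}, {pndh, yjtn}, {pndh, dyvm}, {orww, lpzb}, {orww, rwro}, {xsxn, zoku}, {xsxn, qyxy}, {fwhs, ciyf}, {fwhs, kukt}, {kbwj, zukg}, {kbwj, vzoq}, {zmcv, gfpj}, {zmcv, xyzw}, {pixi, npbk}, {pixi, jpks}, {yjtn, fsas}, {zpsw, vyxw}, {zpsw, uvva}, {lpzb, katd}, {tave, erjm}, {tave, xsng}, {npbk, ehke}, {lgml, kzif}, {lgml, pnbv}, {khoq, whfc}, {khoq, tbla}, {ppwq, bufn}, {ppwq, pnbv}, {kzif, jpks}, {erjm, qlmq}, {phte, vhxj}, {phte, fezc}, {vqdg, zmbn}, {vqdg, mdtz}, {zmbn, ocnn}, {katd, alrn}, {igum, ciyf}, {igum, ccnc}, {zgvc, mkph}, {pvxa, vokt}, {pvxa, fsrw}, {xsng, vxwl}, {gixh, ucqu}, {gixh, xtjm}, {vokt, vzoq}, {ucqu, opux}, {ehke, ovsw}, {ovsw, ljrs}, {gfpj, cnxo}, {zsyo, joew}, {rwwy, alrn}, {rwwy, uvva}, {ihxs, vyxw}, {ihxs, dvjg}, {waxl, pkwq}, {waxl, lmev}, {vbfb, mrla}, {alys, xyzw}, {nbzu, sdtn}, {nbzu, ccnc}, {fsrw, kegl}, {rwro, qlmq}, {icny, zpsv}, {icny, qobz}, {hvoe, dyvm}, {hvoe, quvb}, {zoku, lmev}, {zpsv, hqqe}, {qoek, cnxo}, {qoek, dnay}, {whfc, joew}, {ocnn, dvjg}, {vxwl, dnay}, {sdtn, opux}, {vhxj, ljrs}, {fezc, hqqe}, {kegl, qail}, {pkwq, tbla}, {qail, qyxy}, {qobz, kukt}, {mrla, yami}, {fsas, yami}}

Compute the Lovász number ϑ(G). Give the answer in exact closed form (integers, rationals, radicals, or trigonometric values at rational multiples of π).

91*cos(pi/91)/(cos(pi/91) + 1)

N(zmcv) = {gfpj, xyzw}, |N(zmcv)| = 2.
deg(pkwq) = 2; N(pkwq) = {waxl, tbla}.
deg(fsrw) = 2; N(fsrw) = {pvxa, kegl}.
deg(ciyf) = 2; N(ciyf) = {fwhs, igum}.
deg(v) = 2 for all v (|V|=91); connected 2-regular on 91 ⇒ C_{91}.
A has 46 distinct eigenvalues ≈ [2.0, 1.995235, 1.980961, 1.957247, 1.924206, 1.881995, 1.830816, 1.770912, 1.702569, 1.626112, 1.541906, 1.450353, 1.351887, 1.24698, 1.136129, 1.019865, 0.898741, 0.773333, 0.644241, 0.512078, 0.377475, 0.241073, 0.103523, -0.034521, -0.172401, -0.309459, -0.445042, -0.578504, -0.70921, -0.836536, -0.959875, -1.07864, -1.192265, -1.300208, -1.401955, -1.497021, -1.584954, -1.665333, -1.737776, -1.801938, -1.857512, -1.904235, -1.941884, -1.970278, -1.989283, -1.998808].
ϑ = −N·λ_min/(λ_max−λ_min) = −91·(-2*cos(pi/91))/(2−(-2*cos(pi/91))) = 91*cos(pi/91)/(cos(pi/91) + 1).
≈ 45.48644 (to 5 d.p.).
Sandwich: α(G)=45 ≤ ϑ(G)=91*cos(pi/91)/(cos(pi/91) + 1) ≤ χ(Ḡ)=46 (both strict).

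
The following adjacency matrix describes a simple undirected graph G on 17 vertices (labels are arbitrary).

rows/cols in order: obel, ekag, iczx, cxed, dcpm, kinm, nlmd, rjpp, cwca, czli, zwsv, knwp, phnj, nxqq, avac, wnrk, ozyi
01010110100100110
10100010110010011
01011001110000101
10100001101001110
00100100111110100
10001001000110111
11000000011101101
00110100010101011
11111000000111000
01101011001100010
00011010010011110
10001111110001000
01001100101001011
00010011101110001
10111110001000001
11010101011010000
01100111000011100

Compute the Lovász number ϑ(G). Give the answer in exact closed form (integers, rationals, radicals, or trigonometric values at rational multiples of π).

N(czli) = {ekag, iczx, dcpm, nlmd, rjpp, zwsv, knwp, wnrk}, |N(czli)| = 8.
deg(ekag) = 8; N(ekag) = {obel, iczx, nlmd, cwca, czli, phnj, wnrk, ozyi}.
Vertex nxqq has 8 neighbors: cxed, nlmd, rjpp, cwca, zwsv, knwp, phnj, ozyi.
Vertex nlmd has 8 neighbors: obel, ekag, czli, zwsv, knwp, nxqq, avac, ozyi.
Regular of degree 8 on 17 vertices: Paley(17): SR with (k,λ,μ)=(8,3,4).
The 3 distinct eigenvalues: [8.0, 1.561553, -2.561553].
With N=17: ϑ(G) = 17·(-(-sqrt(17)/2 - 1/2))/(8−(-sqrt(17)/2 - 1/2)) = sqrt(17).
ϑ(G) ≈ 4.123106.

sqrt(17)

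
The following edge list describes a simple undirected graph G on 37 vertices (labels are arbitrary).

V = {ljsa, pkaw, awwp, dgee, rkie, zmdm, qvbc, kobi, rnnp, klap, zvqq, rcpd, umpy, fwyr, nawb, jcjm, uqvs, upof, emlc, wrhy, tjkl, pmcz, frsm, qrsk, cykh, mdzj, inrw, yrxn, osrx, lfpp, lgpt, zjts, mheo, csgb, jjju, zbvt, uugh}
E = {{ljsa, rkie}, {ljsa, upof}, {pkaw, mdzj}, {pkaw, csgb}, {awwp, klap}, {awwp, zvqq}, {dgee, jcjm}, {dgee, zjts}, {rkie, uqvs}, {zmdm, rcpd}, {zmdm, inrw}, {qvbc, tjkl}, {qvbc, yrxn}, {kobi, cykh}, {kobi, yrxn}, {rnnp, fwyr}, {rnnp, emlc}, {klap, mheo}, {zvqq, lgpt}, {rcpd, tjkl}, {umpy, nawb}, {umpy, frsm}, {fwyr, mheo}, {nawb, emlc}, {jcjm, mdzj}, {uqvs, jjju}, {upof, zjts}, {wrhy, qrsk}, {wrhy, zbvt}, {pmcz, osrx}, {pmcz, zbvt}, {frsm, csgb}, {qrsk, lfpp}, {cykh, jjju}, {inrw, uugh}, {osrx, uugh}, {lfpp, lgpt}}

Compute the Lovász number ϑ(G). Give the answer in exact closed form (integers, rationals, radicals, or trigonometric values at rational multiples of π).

37*cos(pi/37)/(cos(pi/37) + 1)

Vertex emlc has 2 neighbors: rnnp, nawb.
deg(rkie) = 2; N(rkie) = {ljsa, uqvs}.
N(klap) = {awwp, mheo}, |N(klap)| = 2.
Vertex yrxn has 2 neighbors: qvbc, kobi.
Regular of degree 2 on 37 vertices: this is C_{37}, the 37-cycle.
Distinct eigenvalues (to 6 d.p.): [2.0, 1.971232, 1.885755, 1.746028, 1.556072, 1.321349, 1.048615, 0.745713, 0.421359, 0.084882, -0.254036, -0.585646, -0.900407, -1.189266, -1.443912, -1.657019, -1.822457, -1.935466, -1.992795].
Lovász (edge-transitive): ϑ = −37·(-2*cos(pi/37))/((2)−(-2*cos(pi/37))) = 37*cos(pi/37)/(cos(pi/37) + 1).
ϑ(G) ≈ 18.46662.
Check 18 ≤ 37*cos(pi/37)/(cos(pi/37) + 1) ≤ 19: both strict.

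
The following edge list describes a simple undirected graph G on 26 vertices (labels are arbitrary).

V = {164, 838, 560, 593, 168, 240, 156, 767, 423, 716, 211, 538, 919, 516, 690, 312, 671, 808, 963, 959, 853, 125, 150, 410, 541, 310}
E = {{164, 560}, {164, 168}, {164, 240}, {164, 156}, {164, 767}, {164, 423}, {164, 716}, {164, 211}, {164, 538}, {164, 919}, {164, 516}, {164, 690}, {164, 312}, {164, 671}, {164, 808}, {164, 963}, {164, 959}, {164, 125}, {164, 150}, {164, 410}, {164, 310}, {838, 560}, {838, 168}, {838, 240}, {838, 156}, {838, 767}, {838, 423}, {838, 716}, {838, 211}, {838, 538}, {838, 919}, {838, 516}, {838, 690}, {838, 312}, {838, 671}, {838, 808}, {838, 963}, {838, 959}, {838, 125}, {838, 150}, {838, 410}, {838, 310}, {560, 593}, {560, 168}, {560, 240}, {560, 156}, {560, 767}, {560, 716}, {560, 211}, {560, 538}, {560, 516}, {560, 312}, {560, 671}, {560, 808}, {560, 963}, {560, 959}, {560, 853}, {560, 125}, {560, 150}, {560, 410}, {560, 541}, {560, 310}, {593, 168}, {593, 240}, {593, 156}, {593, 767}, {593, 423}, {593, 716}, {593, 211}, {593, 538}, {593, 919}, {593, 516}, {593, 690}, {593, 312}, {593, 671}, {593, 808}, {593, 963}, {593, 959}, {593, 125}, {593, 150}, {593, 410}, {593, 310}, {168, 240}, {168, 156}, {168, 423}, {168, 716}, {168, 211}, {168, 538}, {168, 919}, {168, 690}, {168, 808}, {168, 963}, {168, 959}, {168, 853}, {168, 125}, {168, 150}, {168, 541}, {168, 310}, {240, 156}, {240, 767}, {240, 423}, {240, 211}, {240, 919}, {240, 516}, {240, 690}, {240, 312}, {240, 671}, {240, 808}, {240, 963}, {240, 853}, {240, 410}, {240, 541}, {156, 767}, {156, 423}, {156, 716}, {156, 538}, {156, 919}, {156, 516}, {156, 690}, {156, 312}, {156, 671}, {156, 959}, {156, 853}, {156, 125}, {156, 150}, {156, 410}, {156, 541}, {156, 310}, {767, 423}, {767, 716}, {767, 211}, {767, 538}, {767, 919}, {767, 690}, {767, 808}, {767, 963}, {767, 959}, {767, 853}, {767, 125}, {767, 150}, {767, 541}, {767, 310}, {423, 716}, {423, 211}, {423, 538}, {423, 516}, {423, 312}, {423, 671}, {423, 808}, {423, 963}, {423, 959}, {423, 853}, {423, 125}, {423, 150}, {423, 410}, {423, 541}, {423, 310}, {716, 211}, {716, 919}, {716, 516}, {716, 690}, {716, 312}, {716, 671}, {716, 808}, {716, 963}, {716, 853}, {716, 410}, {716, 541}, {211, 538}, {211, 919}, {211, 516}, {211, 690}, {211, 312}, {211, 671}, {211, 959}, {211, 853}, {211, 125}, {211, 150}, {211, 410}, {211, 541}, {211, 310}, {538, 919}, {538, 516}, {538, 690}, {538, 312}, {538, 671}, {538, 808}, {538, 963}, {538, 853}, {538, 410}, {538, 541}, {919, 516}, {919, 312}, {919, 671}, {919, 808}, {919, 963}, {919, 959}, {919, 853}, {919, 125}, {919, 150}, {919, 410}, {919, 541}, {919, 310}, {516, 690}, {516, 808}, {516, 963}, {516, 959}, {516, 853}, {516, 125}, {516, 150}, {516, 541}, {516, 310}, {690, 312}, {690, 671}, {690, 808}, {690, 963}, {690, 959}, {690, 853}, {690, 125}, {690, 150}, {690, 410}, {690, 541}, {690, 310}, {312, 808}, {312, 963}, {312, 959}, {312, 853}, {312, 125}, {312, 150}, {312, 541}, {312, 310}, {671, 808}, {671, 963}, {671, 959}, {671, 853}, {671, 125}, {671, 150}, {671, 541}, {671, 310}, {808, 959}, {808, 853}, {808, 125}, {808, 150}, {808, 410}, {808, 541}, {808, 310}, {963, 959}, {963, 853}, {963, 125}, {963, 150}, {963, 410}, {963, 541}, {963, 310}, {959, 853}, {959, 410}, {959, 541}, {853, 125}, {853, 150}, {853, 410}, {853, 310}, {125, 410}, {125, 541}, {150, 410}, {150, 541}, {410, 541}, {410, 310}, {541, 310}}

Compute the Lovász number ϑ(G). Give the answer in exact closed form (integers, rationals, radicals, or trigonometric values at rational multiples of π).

Vertex 423 has 22 neighbors: 164, 838, 593, 168, 240, 156, 767, 716, 211, 538, 516, 312, 671, 808, 963, 959, 853, 125, 150, 410, 541, 310.
N(541) = {560, 168, 240, 156, 767, 423, 716, 211, 538, 919, 516, 690, 312, 671, 808, 963, 959, 125, 150, 410, 310}, |N(541)| = 21.
N(164) = {560, 168, 240, 156, 767, 423, 716, 211, 538, 919, 516, 690, 312, 671, 808, 963, 959, 125, 150, 410, 310}, |N(164)| = 21.
deg(560) = 22; N(560) = {164, 838, 593, 168, 240, 156, 767, 716, 211, 538, 516, 312, 671, 808, 963, 959, 853, 125, 150, 410, 541, 310}.
Complete 5-partite, parts [7, 6, 5, 4, 4]: perfect, ϑ = α = 7.
≈ 7.000000000 (to 9 d.p.).
α=7, χ(Ḡ)=7; ϑ=7 lies between (collapsed).

7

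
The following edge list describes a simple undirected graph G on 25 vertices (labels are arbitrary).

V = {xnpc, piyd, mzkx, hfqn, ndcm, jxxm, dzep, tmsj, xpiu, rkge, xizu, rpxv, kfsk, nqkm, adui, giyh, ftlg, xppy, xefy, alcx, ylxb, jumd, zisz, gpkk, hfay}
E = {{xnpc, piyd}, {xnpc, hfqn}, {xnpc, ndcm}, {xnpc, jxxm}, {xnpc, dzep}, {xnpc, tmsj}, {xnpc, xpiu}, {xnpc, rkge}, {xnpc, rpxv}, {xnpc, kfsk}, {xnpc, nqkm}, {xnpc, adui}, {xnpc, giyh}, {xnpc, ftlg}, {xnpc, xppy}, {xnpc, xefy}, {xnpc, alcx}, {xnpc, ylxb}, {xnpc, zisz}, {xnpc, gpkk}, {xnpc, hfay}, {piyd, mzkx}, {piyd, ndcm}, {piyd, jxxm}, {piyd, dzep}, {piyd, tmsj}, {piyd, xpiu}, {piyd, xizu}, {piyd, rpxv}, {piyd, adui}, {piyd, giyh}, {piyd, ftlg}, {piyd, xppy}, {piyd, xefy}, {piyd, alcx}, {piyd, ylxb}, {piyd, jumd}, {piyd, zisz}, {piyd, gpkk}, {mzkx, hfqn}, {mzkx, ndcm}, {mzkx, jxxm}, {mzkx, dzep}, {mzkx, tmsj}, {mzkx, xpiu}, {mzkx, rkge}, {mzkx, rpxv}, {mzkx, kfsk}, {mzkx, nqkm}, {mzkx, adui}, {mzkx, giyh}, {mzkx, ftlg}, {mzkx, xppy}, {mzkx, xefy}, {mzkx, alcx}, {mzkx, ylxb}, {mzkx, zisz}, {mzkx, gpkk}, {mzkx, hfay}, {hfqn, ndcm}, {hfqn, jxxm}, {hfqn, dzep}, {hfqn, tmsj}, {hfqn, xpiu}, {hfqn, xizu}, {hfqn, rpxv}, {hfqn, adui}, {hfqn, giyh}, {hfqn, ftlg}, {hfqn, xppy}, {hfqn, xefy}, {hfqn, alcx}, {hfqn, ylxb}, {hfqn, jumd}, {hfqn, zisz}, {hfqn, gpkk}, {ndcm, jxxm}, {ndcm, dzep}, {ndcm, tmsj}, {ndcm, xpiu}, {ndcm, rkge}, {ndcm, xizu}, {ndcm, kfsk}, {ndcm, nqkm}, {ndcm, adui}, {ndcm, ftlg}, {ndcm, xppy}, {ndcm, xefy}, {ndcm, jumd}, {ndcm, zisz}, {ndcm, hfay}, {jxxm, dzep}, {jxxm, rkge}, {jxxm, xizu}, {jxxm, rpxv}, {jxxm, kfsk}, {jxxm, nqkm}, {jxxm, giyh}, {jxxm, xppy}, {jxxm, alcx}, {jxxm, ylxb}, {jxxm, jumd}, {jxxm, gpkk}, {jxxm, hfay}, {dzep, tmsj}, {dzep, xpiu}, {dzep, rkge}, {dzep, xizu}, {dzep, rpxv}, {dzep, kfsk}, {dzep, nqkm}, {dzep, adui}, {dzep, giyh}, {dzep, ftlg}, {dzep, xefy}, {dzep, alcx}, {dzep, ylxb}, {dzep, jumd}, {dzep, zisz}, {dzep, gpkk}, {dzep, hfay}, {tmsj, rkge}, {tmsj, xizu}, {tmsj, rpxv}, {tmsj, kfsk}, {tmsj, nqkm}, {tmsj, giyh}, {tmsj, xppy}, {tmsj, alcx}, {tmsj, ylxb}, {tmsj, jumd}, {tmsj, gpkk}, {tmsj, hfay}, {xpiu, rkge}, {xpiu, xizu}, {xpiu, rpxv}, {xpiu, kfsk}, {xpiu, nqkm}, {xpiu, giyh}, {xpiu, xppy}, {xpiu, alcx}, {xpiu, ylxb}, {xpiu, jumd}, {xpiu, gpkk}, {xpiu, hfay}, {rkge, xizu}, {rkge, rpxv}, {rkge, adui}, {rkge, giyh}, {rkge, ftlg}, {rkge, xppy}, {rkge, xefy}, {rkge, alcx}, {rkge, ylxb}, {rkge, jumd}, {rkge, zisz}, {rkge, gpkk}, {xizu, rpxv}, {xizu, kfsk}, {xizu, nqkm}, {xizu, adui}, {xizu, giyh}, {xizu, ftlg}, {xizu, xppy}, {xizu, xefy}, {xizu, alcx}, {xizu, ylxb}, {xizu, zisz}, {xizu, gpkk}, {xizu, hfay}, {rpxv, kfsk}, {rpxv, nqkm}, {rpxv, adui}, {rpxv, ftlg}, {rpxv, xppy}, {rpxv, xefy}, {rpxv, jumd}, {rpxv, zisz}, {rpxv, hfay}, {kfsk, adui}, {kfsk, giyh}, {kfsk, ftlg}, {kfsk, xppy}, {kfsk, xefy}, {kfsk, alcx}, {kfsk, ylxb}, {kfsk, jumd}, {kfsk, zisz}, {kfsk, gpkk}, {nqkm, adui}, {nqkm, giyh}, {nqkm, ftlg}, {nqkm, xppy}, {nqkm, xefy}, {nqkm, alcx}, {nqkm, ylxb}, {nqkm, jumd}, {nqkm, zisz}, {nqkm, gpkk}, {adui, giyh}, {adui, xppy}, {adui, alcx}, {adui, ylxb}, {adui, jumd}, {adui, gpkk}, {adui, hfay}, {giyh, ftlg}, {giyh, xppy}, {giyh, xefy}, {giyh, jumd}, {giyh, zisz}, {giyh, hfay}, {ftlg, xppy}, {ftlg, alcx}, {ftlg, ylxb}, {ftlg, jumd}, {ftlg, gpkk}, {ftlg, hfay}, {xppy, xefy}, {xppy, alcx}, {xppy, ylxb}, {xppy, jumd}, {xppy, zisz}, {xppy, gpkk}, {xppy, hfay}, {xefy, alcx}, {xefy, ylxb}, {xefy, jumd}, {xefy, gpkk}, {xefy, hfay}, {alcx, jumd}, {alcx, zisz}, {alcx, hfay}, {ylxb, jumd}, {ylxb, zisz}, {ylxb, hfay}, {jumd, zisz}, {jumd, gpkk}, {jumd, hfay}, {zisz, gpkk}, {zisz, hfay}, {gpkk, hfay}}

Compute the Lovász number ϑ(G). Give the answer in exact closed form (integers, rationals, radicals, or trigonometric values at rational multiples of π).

7

deg(ftlg) = 18; N(ftlg) = {xnpc, piyd, mzkx, hfqn, ndcm, dzep, rkge, xizu, rpxv, kfsk, nqkm, giyh, xppy, alcx, ylxb, jumd, gpkk, hfay}.
deg(piyd) = 19; N(piyd) = {xnpc, mzkx, ndcm, jxxm, dzep, tmsj, xpiu, xizu, rpxv, adui, giyh, ftlg, xppy, xefy, alcx, ylxb, jumd, zisz, gpkk}.
Vertex nqkm has 19 neighbors: xnpc, mzkx, ndcm, jxxm, dzep, tmsj, xpiu, xizu, rpxv, adui, giyh, ftlg, xppy, xefy, alcx, ylxb, jumd, zisz, gpkk.
N(gpkk) = {xnpc, piyd, mzkx, hfqn, jxxm, dzep, tmsj, xpiu, rkge, xizu, kfsk, nqkm, adui, ftlg, xppy, xefy, jumd, zisz, hfay}, |N(gpkk)| = 19.
K_{7,6,6,4,2} (perfect); ϑ(G) = α(G) = max{7,6,6,4,2} = 7.
Numerically 7.00000.
α=7, χ(Ḡ)=7; ϑ=7 lies between (collapsed).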